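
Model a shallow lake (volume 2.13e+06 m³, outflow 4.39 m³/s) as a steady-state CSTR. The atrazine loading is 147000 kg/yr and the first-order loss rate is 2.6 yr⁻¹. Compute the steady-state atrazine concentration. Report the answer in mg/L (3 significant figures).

1.02 mg/L

Outflow Q = 4.39 m³/s × 3.156e+07 s/yr = 1.385e+08 m³/yr.
Steady-state CSTR mass balance: W = Q·C + k·V·C, so C = W/(Q + kV).
Q + kV = 1.385e+08 + 2.6·2.13e+06 = 1.441e+08 m³/yr.
C = 147000/1.441e+08 = 0.00102 kg/m³ = 1.02 mg/L.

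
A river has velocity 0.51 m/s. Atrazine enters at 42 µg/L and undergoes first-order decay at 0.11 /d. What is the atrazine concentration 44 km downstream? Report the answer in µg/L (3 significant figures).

37.6 µg/L

Travel time t = 44 km / 0.51 m/s = 4.4e+04/0.51 = 8.627e+04 s = 0.9985 d.
First-order decay: C = 42·exp(−0.11·0.9985) = 42·0.896 = 37.63 µg/L.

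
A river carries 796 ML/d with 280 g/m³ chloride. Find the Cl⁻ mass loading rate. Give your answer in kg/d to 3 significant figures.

796 ML/d = 9.213 m³/s.
Mass flux = Q·C = 9.213 m³/s × 280 g/m³ = 2580 g/s.
= 2580 g/s × 86.4 = 2.229e+05 kg/d.

223000 kg/d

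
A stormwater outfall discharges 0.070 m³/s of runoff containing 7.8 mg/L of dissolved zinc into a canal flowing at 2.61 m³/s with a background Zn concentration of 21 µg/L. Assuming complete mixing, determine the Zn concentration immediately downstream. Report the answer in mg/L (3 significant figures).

21 µg/L = 0.021 mg/L.
Flow-weighted mixing gives C = (0.07·7.8 + 2.61·0.021) / (0.07 + 2.61) = 0.6008/2.68 = 0.2242 mg/L.

0.224 mg/L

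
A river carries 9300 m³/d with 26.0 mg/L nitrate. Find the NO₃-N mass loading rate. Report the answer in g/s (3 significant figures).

2.80 g/s

9300 m³/d = 0.1076 m³/s.
Mass flux = Q·C = 0.1076 m³/s × 26 g/m³ = 2.799 g/s.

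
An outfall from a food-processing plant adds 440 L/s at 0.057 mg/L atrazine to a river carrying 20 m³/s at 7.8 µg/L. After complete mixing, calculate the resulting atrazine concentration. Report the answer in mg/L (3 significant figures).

0.00886 mg/L

440 L/s = 0.44 m³/s.
7.8 µg/L = 0.0078 mg/L.
By mass balance at complete mixing, C = (0.44·0.057 + 20·0.0078) / (0.44 + 20) = 0.1811/20.44 = 0.008859 mg/L.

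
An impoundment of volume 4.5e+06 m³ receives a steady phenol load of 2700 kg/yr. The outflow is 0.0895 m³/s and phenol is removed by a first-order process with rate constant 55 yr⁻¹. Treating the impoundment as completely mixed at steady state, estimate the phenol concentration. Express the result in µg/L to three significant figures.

Outflow Q = 0.0895 m³/s × 3.156e+07 s/yr = 2.824e+06 m³/yr.
Steady-state CSTR mass balance: W = Q·C + k·V·C, so C = W/(Q + kV).
Q + kV = 2.824e+06 + 55·4.5e+06 = 2.503e+08 m³/yr.
C = 2700/2.503e+08 = 1.079e-05 kg/m³ = 0.01079 mg/L = 10.79 µg/L.

10.8 µg/L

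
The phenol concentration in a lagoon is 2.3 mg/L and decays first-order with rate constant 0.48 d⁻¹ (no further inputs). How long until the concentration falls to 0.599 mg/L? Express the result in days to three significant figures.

2.80 d

t = ln(C₀/C)/k = ln(2.3/0.599)/0.48 = 1.345/0.48 = 2.803 d.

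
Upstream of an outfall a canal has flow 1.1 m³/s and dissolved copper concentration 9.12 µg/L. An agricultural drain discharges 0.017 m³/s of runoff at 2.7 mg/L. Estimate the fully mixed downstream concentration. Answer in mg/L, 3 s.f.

9.12 µg/L = 0.00912 mg/L.
Conservation of mass across the mixing zone: C = (0.017·2.7 + 1.1·0.00912) / (0.017 + 1.1) = 0.05593/1.117 = 0.05007 mg/L.

0.0501 mg/L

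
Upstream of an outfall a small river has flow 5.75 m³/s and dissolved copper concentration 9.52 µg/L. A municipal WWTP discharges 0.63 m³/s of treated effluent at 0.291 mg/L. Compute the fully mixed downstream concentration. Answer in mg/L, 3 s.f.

9.52 µg/L = 0.00952 mg/L.
Conservation of mass across the mixing zone: C = (0.63·0.291 + 5.75·0.00952) / (0.63 + 5.75) = 0.2381/6.38 = 0.03732 mg/L.

0.0373 mg/L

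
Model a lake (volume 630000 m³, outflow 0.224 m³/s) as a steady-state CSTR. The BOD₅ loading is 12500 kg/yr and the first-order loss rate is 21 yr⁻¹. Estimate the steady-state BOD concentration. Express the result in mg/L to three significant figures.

Outflow Q = 0.224 m³/s × 3.156e+07 s/yr = 7.069e+06 m³/yr.
Steady-state CSTR mass balance: W = Q·C + k·V·C, so C = W/(Q + kV).
Q + kV = 7.069e+06 + 21·630000 = 2.03e+07 m³/yr.
C = 12500/2.03e+07 = 0.0006158 kg/m³ = 0.6158 mg/L.

0.616 mg/L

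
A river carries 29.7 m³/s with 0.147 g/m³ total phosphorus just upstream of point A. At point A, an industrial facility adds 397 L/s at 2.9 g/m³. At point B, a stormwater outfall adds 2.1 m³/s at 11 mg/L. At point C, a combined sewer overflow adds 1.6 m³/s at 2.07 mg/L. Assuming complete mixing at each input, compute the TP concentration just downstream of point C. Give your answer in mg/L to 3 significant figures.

397 L/s = 0.397 m³/s.
After input A: C = (29.7·0.147 + 0.397·2.9) / 30.1 = 0.1833 mg/L.
After input B: C = (30.1·0.1833 + 2.1·11) / 32.2 = 0.8888 mg/L.
After input C: C = (32.2·0.8888 + 1.6·2.07) / 33.8 = 0.9447 mg/L.

0.945 mg/L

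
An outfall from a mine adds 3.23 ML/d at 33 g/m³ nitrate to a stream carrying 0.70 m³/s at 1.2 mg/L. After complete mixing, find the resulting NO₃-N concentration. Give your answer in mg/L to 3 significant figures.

2.81 mg/L

3.23 ML/d = 0.03738 m³/s.
Conservation of mass across the mixing zone: C = (0.03738·33 + 0.7·1.2) / (0.03738 + 0.7) = 2.074/0.7374 = 2.812 mg/L.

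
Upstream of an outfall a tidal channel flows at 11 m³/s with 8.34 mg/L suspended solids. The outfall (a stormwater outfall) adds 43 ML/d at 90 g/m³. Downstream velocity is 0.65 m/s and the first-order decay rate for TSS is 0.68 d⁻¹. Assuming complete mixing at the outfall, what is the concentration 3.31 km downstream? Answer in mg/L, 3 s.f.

11.4 mg/L

43 ML/d = 0.4977 m³/s.
After complete mixing, C₀ = (0.4977·90 + 11·8.34) / 11.5 = 11.87 mg/L.
Travel time t = 3310 m / 0.65 m/s = 5092 s = 0.05894 d.
C = 11.87·exp(−0.68·0.05894) = 11.87·0.9607 = 11.41 mg/L.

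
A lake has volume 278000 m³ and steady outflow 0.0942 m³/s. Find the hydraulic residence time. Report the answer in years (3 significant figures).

Q = 0.0942 m³/s × 3.156e+07 s/yr = 2.973e+06 m³/yr.
Hydraulic residence time τ = V/Q = 278000/2.973e+06 = 0.09352 yr.

0.0935 yr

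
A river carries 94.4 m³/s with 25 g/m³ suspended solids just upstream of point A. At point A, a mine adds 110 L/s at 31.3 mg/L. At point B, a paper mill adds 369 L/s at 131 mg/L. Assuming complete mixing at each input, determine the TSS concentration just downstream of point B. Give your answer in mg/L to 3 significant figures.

25.4 mg/L

110 L/s = 0.11 m³/s.
After input A: C = (94.4·25 + 0.11·31.3) / 94.51 = 25.01 mg/L.
369 L/s = 0.369 m³/s.
After input B: C = (94.51·25.01 + 0.369·131) / 94.88 = 25.42 mg/L.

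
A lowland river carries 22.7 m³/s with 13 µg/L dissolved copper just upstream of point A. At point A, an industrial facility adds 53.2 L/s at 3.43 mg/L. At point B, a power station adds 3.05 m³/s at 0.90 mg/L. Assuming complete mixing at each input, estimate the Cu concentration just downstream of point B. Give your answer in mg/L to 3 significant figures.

13 µg/L = 0.013 mg/L.
53.2 L/s = 0.0532 m³/s.
After input A: C = (22.7·0.013 + 0.0532·3.43) / 22.75 = 0.02099 mg/L.
After input B: C = (22.75·0.02099 + 3.05·0.9) / 25.8 = 0.1249 mg/L.

0.125 mg/L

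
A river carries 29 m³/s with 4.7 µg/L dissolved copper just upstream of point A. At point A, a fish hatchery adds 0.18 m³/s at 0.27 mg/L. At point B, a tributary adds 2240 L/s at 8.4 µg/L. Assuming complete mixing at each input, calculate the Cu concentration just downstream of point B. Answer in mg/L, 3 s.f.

0.00648 mg/L

4.7 µg/L = 0.0047 mg/L.
After input A: C = (29·0.0047 + 0.18·0.27) / 29.18 = 0.006337 mg/L.
2240 L/s = 2.24 m³/s.
8.4 µg/L = 0.0084 mg/L.
After input B: C = (29.18·0.006337 + 2.24·0.0084) / 31.42 = 0.006484 mg/L.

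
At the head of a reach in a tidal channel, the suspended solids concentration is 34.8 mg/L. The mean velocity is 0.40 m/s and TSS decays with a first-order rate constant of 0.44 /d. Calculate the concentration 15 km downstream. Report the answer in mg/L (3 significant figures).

Travel time t = 15 km / 0.40 m/s = 1.5e+04/0.40 = 3.75e+04 s = 0.434 d.
First-order decay: C = 34.8·exp(−0.44·0.434) = 34.8·0.8262 = 28.75 mg/L.

28.8 mg/L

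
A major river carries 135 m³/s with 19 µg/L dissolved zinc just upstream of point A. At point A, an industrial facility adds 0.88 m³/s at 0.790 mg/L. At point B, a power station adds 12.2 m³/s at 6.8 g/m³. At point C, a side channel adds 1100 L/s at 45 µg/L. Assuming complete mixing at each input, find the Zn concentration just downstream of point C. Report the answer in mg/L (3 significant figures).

0.578 mg/L

19 µg/L = 0.019 mg/L.
After input A: C = (135·0.019 + 0.88·0.79) / 135.9 = 0.02399 mg/L.
After input B: C = (135.9·0.02399 + 12.2·6.8) / 148.1 = 0.5823 mg/L.
1100 L/s = 1.1 m³/s.
45 µg/L = 0.045 mg/L.
After input C: C = (148.1·0.5823 + 1.1·0.045) / 149.2 = 0.5783 mg/L.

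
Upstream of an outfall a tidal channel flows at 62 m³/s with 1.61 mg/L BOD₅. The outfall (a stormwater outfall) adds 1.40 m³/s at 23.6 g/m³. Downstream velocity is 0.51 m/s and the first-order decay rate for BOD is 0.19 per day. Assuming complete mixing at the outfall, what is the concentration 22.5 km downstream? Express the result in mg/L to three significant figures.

After complete mixing, C₀ = (1.4·23.6 + 62·1.61) / 63.4 = 2.096 mg/L.
Travel time t = 2.25e+04 m / 0.51 m/s = 4.412e+04 s = 0.5106 d.
C = 2.096·exp(−0.19·0.5106) = 2.096·0.9075 = 1.902 mg/L.

1.90 mg/L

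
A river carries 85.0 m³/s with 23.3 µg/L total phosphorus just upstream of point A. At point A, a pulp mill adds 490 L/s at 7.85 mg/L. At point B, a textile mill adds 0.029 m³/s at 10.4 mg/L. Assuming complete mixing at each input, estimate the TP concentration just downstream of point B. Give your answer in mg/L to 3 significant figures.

0.0717 mg/L

23.3 µg/L = 0.0233 mg/L.
490 L/s = 0.49 m³/s.
After input A: C = (85·0.0233 + 0.49·7.85) / 85.49 = 0.06816 mg/L.
After input B: C = (85.49·0.06816 + 0.029·10.4) / 85.52 = 0.07166 mg/L.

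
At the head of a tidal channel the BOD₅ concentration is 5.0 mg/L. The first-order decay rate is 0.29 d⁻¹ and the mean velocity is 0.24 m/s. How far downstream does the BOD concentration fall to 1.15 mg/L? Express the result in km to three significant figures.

From C = C₀·e^(−kt), t = ln(C₀/C)/k = ln(5.0/1.15)/0.29 = 1.47/0.29 = 5.068 d.
Distance = v·t = 0.24 m/s × 4.379e+05 s = 1.051e+05 m = 105.1 km.

105 km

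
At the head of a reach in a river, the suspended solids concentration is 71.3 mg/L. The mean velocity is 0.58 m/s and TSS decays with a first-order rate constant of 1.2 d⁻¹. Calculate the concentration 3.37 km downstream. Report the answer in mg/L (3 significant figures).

Travel time t = 3.37 km / 0.58 m/s = 3370/0.58 = 5810 s = 0.06725 d.
First-order decay: C = 71.3·exp(−1.2·0.06725) = 71.3·0.9225 = 65.77 mg/L.

65.8 mg/L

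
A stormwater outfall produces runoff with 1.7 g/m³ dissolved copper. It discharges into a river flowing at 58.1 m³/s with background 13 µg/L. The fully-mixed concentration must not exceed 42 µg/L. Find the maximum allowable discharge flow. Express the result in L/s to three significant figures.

13 µg/L = 0.013 mg/L.
42 µg/L = 0.042 mg/L.
Mass balance at complete mixing: C_std·(Q_w + Q_r) = Q_w·C_e + Q_r·C_b.
Rearranging, Q_w = Q_r·(C_std − C_b)/(C_e − C_std) = 58.1·(0.042 − 0.013) / (1.7 − 0.042) = 1.016 m³/s.
= 1016 L/s.

1020 L/s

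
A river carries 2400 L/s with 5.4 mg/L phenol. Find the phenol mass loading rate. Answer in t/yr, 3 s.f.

409 t/yr

2400 L/s = 2.4 m³/s.
Mass flux = Q·C = 2.4 m³/s × 5.4 g/m³ = 12.96 g/s.
= 12.96 g/s × 31.56 = 409 t/yr.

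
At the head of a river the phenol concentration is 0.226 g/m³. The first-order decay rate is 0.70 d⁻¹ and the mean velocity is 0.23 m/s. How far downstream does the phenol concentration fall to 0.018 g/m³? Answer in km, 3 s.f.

71.8 km

From C = C₀·e^(−kt), t = ln(C₀/C)/k = ln(0.226/0.018)/0.70 = 2.53/0.70 = 3.615 d.
Distance = v·t = 0.23 m/s × 3.123e+05 s = 7.183e+04 m = 71.83 km.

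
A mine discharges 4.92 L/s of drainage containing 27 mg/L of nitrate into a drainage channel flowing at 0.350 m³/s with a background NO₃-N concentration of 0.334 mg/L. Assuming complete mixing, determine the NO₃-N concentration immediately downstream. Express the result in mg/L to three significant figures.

4.92 L/s = 0.00492 m³/s.
Flow-weighted mixing gives C = (0.00492·27 + 0.35·0.334) / (0.00492 + 0.35) = 0.2497/0.3549 = 0.7037 mg/L.

0.704 mg/L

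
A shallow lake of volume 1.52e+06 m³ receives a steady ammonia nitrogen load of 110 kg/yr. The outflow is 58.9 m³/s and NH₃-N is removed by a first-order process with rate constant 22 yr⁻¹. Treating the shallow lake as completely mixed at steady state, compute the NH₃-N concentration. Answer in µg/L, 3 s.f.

0.0581 µg/L

Outflow Q = 58.9 m³/s × 3.156e+07 s/yr = 1.859e+09 m³/yr.
Steady-state CSTR mass balance: W = Q·C + k·V·C, so C = W/(Q + kV).
Q + kV = 1.859e+09 + 22·1.52e+06 = 1.892e+09 m³/yr.
C = 110/1.892e+09 = 5.813e-08 kg/m³ = 5.813e-05 mg/L = 0.05813 µg/L.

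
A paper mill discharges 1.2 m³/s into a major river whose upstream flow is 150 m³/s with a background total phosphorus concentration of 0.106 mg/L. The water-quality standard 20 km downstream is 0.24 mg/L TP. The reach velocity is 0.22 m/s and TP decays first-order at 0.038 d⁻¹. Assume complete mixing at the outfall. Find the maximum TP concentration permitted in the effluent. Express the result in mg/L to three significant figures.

18.2 mg/L

Travel time to the compliance point: t = 2e+04/0.22 = 9.091e+04 s = 1.052 d; decay factor exp(−0.038·1.052) = 0.9608.
So the concentration just after mixing may be at most 0.24/0.9608 = 0.2498 mg/L.
Mass balance: 0.2498·151.2 = 1.2·Cₑ + 150·0.106.
Cₑ = (37.77 − 15.9) / 1.2 = 18.22 mg/L.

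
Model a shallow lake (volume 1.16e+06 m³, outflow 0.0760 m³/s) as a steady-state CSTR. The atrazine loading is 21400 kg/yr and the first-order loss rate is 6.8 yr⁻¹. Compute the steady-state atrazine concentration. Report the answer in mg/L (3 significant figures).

2.08 mg/L

Outflow Q = 0.0760 m³/s × 3.156e+07 s/yr = 2.398e+06 m³/yr.
Steady-state CSTR mass balance: W = Q·C + k·V·C, so C = W/(Q + kV).
Q + kV = 2.398e+06 + 6.8·1.16e+06 = 1.029e+07 m³/yr.
C = 21400/1.029e+07 = 0.00208 kg/m³ = 2.08 mg/L.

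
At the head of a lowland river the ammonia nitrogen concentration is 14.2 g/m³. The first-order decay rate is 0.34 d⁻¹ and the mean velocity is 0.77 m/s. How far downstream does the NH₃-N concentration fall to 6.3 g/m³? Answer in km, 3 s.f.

From C = C₀·e^(−kt), t = ln(C₀/C)/k = ln(14.2/6.3)/0.34 = 0.8127/0.34 = 2.39 d.
Distance = v·t = 0.77 m/s × 2.065e+05 s = 1.59e+05 m = 159 km.

159 km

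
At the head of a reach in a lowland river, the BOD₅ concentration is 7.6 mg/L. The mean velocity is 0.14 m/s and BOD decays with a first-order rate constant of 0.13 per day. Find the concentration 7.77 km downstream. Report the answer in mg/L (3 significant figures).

Travel time t = 7.77 km / 0.14 m/s = 7770/0.14 = 5.55e+04 s = 0.6424 d.
First-order decay: C = 7.6·exp(−0.13·0.6424) = 7.6·0.9199 = 6.991 mg/L.

6.99 mg/L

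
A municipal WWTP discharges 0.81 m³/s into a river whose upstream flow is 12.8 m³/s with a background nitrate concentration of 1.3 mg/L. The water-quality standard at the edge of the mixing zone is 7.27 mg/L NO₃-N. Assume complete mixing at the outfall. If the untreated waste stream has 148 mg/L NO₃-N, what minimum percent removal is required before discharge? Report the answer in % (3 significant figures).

31.3 %

Mass balance: 7.27·13.61 = 0.81·Cₑ + 12.8·1.3.
Cₑ = (98.94 − 16.64) / 0.81 = 101.6 mg/L.
Required removal = 1 − 101.6/148 = 31.34 %.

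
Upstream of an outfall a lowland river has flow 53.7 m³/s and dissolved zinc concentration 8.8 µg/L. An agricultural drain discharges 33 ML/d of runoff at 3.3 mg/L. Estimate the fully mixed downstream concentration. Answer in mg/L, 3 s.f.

0.0320 mg/L

33 ML/d = 0.3819 m³/s.
8.8 µg/L = 0.0088 mg/L.
By mass balance at complete mixing, C = (0.3819·3.3 + 53.7·0.0088) / (0.3819 + 53.7) = 1.733/54.08 = 0.03204 mg/L.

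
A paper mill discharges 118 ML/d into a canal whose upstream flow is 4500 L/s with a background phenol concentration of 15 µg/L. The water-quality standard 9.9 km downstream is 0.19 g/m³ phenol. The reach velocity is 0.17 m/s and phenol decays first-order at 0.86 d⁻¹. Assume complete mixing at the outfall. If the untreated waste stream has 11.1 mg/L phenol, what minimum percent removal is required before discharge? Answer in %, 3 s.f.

118 ML/d = 1.366 m³/s.
4500 L/s = 4.5 m³/s.
15 µg/L = 0.015 mg/L.
Travel time to the compliance point: t = 9900/0.17 = 5.824e+04 s = 0.674 d; decay factor exp(−0.86·0.674) = 0.5601.
So the concentration just after mixing may be at most 0.19/0.5601 = 0.3392 mg/L.
Mass balance: 0.3392·5.866 = 1.366·Cₑ + 4.5·0.015.
Cₑ = (1.99 − 0.0675) / 1.366 = 1.408 mg/L.
Required removal = 1 − 1.408/11.1 = 87.32 %.

87.3 %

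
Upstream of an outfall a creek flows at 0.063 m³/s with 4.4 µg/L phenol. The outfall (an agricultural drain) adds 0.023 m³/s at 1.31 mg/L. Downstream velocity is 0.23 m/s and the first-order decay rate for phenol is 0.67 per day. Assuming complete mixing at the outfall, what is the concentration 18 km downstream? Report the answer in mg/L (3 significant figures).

0.193 mg/L

4.4 µg/L = 0.0044 mg/L.
After complete mixing, C₀ = (0.023·1.31 + 0.063·0.0044) / 0.086 = 0.3536 mg/L.
Travel time t = 1.8e+04 m / 0.23 m/s = 7.826e+04 s = 0.9058 d.
C = 0.3536·exp(−0.67·0.9058) = 0.3536·0.545 = 0.1927 mg/L.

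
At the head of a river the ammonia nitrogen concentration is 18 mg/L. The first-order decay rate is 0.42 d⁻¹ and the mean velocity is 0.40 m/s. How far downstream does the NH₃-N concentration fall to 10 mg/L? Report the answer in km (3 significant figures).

From C = C₀·e^(−kt), t = ln(C₀/C)/k = ln(18/10)/0.42 = 0.5878/0.42 = 1.399 d.
Distance = v·t = 0.40 m/s × 1.209e+05 s = 4.837e+04 m = 48.37 km.

48.4 km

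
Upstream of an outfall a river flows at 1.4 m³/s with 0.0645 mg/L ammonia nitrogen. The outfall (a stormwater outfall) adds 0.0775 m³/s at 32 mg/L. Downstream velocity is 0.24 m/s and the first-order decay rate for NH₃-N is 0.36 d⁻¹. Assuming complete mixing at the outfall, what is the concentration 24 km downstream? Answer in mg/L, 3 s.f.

1.15 mg/L

After complete mixing, C₀ = (0.0775·32 + 1.4·0.0645) / 1.477 = 1.74 mg/L.
Travel time t = 2.4e+04 m / 0.24 m/s = 1e+05 s = 1.157 d.
C = 1.74·exp(−0.36·1.157) = 1.74·0.6592 = 1.147 mg/L.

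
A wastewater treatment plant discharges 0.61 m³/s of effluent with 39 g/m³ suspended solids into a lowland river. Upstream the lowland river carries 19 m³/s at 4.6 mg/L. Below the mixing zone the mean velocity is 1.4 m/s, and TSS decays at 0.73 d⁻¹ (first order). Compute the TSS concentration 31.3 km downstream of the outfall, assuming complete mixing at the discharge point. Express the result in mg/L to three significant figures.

4.69 mg/L

After complete mixing, C₀ = (0.61·39 + 19·4.6) / 19.61 = 5.67 mg/L.
Travel time t = 3.13e+04 m / 1.4 m/s = 2.236e+04 s = 0.2588 d.
C = 5.67·exp(−0.73·0.2588) = 5.67·0.8279 = 4.694 mg/L.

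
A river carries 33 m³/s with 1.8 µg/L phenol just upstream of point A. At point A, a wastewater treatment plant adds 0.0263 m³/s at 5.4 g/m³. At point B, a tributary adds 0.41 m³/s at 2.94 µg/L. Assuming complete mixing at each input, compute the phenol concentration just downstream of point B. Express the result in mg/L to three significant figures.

1.8 µg/L = 0.0018 mg/L.
After input A: C = (33·0.0018 + 0.0263·5.4) / 33.03 = 0.006099 mg/L.
2.94 µg/L = 0.00294 mg/L.
After input B: C = (33.03·0.006099 + 0.41·0.00294) / 33.44 = 0.00606 mg/L.

0.00606 mg/L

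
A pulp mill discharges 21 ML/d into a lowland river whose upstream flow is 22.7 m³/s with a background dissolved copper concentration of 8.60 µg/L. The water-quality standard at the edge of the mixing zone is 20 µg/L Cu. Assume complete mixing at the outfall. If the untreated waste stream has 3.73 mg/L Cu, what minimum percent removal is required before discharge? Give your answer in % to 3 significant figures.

21 ML/d = 0.2431 m³/s.
8.60 µg/L = 0.0086 mg/L.
20 µg/L = 0.02 mg/L.
Mass balance: 0.02·22.94 = 0.2431·Cₑ + 22.7·0.0086.
Cₑ = (0.4589 − 0.1952) / 0.2431 = 1.085 mg/L.
Required removal = 1 − 1.085/3.73 = 70.92 %.

70.9 %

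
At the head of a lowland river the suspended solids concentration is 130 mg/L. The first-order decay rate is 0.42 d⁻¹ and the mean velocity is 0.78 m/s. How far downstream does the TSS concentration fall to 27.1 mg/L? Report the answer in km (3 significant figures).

From C = C₀·e^(−kt), t = ln(C₀/C)/k = ln(130/27.1)/0.42 = 1.568/0.42 = 3.733 d.
Distance = v·t = 0.78 m/s × 3.226e+05 s = 2.516e+05 m = 251.6 km.

252 km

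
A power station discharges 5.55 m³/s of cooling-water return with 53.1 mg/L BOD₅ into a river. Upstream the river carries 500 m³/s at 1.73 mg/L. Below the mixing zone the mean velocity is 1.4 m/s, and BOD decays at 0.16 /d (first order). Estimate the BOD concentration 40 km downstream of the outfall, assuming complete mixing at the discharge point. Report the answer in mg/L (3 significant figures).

After complete mixing, C₀ = (5.55·53.1 + 500·1.73) / 505.6 = 2.294 mg/L.
Travel time t = 4e+04 m / 1.4 m/s = 2.857e+04 s = 0.3307 d.
C = 2.294·exp(−0.16·0.3307) = 2.294·0.9485 = 2.176 mg/L.

2.18 mg/L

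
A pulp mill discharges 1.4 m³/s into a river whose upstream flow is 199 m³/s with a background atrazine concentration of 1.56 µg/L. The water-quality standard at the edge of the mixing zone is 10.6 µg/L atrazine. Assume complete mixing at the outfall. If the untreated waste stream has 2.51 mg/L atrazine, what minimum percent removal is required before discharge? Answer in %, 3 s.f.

1.56 µg/L = 0.00156 mg/L.
10.6 µg/L = 0.0106 mg/L.
Mass balance: 0.0106·200.4 = 1.4·Cₑ + 199·0.00156.
Cₑ = (2.124 − 0.3104) / 1.4 = 1.296 mg/L.
Required removal = 1 − 1.296/2.51 = 48.38 %.

48.4 %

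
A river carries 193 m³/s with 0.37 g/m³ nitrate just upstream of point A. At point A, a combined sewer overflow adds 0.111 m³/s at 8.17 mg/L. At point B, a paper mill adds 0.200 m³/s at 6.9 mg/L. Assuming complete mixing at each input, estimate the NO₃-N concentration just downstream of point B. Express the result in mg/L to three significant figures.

After input A: C = (193·0.37 + 0.111·8.17) / 193.1 = 0.3745 mg/L.
After input B: C = (193.1·0.3745 + 0.2·6.9) / 193.3 = 0.3812 mg/L.

0.381 mg/L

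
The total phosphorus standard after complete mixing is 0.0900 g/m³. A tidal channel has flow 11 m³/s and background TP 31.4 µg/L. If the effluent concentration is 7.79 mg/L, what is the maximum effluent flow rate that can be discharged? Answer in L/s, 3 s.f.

31.4 µg/L = 0.0314 mg/L.
Mass balance at complete mixing: C_std·(Q_w + Q_r) = Q_w·C_e + Q_r·C_b.
Rearranging, Q_w = Q_r·(C_std − C_b)/(C_e − C_std) = 11·(0.09 − 0.0314) / (7.79 − 0.09) = 0.08371 m³/s.
= 83.71 L/s.

83.7 L/s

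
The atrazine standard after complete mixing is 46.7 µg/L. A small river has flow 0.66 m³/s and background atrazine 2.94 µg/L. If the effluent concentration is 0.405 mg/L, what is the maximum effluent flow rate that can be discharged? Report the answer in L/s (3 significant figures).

2.94 µg/L = 0.00294 mg/L.
46.7 µg/L = 0.0467 mg/L.
Mass balance at complete mixing: C_std·(Q_w + Q_r) = Q_w·C_e + Q_r·C_b.
Rearranging, Q_w = Q_r·(C_std − C_b)/(C_e − C_std) = 0.66·(0.0467 − 0.00294) / (0.405 − 0.0467) = 0.08061 m³/s.
= 80.61 L/s.

80.6 L/s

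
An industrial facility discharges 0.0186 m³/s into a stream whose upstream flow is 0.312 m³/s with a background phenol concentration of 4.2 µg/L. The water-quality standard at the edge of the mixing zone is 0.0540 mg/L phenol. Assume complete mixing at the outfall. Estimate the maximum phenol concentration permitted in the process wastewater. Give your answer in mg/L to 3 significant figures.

0.889 mg/L

4.2 µg/L = 0.0042 mg/L.
Mass balance: 0.054·0.3306 = 0.0186·Cₑ + 0.312·0.0042.
Cₑ = (0.01785 − 0.00131) / 0.0186 = 0.8894 mg/L.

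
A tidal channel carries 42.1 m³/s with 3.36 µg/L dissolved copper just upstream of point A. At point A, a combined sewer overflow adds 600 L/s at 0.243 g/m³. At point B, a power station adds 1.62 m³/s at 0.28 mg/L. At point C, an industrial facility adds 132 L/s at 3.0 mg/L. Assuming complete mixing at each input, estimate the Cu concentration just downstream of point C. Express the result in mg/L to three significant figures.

3.36 µg/L = 0.00336 mg/L.
600 L/s = 0.6 m³/s.
After input A: C = (42.1·0.00336 + 0.6·0.243) / 42.7 = 0.006727 mg/L.
After input B: C = (42.7·0.006727 + 1.62·0.28) / 44.32 = 0.01672 mg/L.
132 L/s = 0.132 m³/s.
After input C: C = (44.32·0.01672 + 0.132·3) / 44.45 = 0.02557 mg/L.

0.0256 mg/L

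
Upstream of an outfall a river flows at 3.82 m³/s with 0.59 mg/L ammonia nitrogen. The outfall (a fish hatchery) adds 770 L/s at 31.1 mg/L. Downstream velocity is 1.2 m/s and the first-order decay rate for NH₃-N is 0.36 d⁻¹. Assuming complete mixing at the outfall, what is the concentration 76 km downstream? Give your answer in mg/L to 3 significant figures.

770 L/s = 0.77 m³/s.
After complete mixing, C₀ = (0.77·31.1 + 3.82·0.59) / 4.59 = 5.708 mg/L.
Travel time t = 7.6e+04 m / 1.2 m/s = 6.333e+04 s = 0.733 d.
C = 5.708·exp(−0.36·0.733) = 5.708·0.7681 = 4.384 mg/L.

4.38 mg/L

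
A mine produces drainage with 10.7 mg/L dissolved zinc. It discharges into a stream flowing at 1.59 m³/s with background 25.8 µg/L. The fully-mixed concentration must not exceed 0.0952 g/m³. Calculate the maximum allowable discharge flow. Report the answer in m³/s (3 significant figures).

25.8 µg/L = 0.0258 mg/L.
Mass balance at complete mixing: C_std·(Q_w + Q_r) = Q_w·C_e + Q_r·C_b.
Rearranging, Q_w = Q_r·(C_std − C_b)/(C_e − C_std) = 1.59·(0.0952 − 0.0258) / (10.7 − 0.0952) = 0.01041 m³/s.

0.0104 m³/s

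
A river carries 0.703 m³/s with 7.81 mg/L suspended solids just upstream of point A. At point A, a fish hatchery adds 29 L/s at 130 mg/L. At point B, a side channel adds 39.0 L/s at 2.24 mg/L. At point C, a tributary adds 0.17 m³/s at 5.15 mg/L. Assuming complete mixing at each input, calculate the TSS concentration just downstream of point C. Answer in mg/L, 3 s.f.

29 L/s = 0.029 m³/s.
After input A: C = (0.703·7.81 + 0.029·130) / 0.732 = 12.65 mg/L.
39.0 L/s = 0.039 m³/s.
After input B: C = (0.732·12.65 + 0.039·2.24) / 0.771 = 12.12 mg/L.
After input C: C = (0.771·12.12 + 0.17·5.15) / 0.941 = 10.86 mg/L.

10.9 mg/L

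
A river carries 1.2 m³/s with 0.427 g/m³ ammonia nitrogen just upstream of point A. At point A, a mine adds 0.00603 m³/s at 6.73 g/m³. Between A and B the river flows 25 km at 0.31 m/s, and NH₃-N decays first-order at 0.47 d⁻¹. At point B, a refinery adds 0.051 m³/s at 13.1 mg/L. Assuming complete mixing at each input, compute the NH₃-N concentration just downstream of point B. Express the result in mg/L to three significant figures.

0.815 mg/L

After input A: C = (1.2·0.427 + 0.00603·6.73) / 1.206 = 0.4585 mg/L.
Over the 25 km reach to input B (t = 8.065e+04 s = 0.9334 d), decay gives C = 0.4585·exp(−0.47·0.9334) = 0.2957 mg/L.
After input B: C = (1.206·0.2957 + 0.051·13.1) / 1.257 = 0.8152 mg/L.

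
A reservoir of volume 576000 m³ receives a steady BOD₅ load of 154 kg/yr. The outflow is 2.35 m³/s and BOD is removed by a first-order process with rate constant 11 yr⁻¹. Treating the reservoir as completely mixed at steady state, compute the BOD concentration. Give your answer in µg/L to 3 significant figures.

Outflow Q = 2.35 m³/s × 3.156e+07 s/yr = 7.416e+07 m³/yr.
Steady-state CSTR mass balance: W = Q·C + k·V·C, so C = W/(Q + kV).
Q + kV = 7.416e+07 + 11·576000 = 8.05e+07 m³/yr.
C = 154/8.05e+07 = 1.913e-06 kg/m³ = 0.001913 mg/L = 1.913 µg/L.

1.91 µg/L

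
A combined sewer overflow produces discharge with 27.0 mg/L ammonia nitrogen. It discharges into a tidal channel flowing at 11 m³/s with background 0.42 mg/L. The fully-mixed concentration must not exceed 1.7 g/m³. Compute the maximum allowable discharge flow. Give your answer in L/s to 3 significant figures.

Mass balance at complete mixing: C_std·(Q_w + Q_r) = Q_w·C_e + Q_r·C_b.
Rearranging, Q_w = Q_r·(C_std − C_b)/(C_e − C_std) = 11·(1.7 − 0.42) / (27 − 1.7) = 0.5565 m³/s.
= 556.5 L/s.

557 L/s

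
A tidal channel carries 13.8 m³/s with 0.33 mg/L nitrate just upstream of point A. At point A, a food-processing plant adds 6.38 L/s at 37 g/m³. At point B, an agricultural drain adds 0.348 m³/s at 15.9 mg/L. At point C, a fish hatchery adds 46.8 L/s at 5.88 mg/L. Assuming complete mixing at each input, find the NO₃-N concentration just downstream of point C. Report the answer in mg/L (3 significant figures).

0.746 mg/L

6.38 L/s = 0.00638 m³/s.
After input A: C = (13.8·0.33 + 0.00638·37) / 13.81 = 0.3469 mg/L.
After input B: C = (13.81·0.3469 + 0.348·15.9) / 14.15 = 0.7293 mg/L.
46.8 L/s = 0.0468 m³/s.
After input C: C = (14.15·0.7293 + 0.0468·5.88) / 14.2 = 0.7463 mg/L.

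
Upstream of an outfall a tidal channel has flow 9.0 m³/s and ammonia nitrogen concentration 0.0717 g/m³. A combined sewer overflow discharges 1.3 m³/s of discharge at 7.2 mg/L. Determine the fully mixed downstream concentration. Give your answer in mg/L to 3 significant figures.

0.971 mg/L

Flow-weighted mixing gives C = (1.3·7.2 + 9·0.0717) / (1.3 + 9) = 10.01/10.3 = 0.9714 mg/L.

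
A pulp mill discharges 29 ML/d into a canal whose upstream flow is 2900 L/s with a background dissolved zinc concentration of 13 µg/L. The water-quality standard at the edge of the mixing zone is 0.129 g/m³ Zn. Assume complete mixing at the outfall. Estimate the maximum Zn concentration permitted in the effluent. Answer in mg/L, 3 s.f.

1.13 mg/L

29 ML/d = 0.3356 m³/s.
2900 L/s = 2.9 m³/s.
13 µg/L = 0.013 mg/L.
Mass balance: 0.129·3.236 = 0.3356·Cₑ + 2.9·0.013.
Cₑ = (0.4174 − 0.0377) / 0.3356 = 1.131 mg/L.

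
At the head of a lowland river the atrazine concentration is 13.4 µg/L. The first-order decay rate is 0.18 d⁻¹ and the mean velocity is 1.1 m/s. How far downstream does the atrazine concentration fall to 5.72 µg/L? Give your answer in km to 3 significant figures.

From C = C₀·e^(−kt), t = ln(C₀/C)/k = ln(13.4/5.72)/0.18 = 0.8513/0.18 = 4.729 d.
Distance = v·t = 1.1 m/s × 4.086e+05 s = 4.495e+05 m = 449.5 km.

449 km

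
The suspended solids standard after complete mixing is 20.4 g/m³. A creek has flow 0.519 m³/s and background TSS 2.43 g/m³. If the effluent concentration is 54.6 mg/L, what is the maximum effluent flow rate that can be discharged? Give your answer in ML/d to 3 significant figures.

23.6 ML/d

Mass balance at complete mixing: C_std·(Q_w + Q_r) = Q_w·C_e + Q_r·C_b.
Rearranging, Q_w = Q_r·(C_std − C_b)/(C_e − C_std) = 0.519·(20.4 − 2.43) / (54.6 − 20.4) = 0.2727 m³/s.
= 23.56 ML/d.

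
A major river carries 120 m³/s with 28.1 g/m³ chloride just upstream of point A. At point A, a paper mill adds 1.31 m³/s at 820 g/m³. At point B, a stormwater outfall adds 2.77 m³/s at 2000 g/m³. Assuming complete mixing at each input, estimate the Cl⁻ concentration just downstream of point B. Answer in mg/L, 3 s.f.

80.5 mg/L

After input A: C = (120·28.1 + 1.31·820) / 121.3 = 36.65 mg/L.
After input B: C = (121.3·36.65 + 2.77·2000) / 124.1 = 80.48 mg/L.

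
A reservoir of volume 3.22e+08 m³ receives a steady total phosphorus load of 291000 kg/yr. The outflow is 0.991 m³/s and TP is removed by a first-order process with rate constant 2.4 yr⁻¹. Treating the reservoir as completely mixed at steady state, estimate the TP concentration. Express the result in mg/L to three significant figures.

0.362 mg/L

Outflow Q = 0.991 m³/s × 3.156e+07 s/yr = 3.127e+07 m³/yr.
Steady-state CSTR mass balance: W = Q·C + k·V·C, so C = W/(Q + kV).
Q + kV = 3.127e+07 + 2.4·3.22e+08 = 8.041e+08 m³/yr.
C = 291000/8.041e+08 = 0.0003619 kg/m³ = 0.3619 mg/L.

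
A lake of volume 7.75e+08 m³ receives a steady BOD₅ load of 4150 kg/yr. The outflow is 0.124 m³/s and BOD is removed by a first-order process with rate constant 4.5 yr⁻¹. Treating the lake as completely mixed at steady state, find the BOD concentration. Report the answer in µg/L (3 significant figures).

Outflow Q = 0.124 m³/s × 3.156e+07 s/yr = 3.913e+06 m³/yr.
Steady-state CSTR mass balance: W = Q·C + k·V·C, so C = W/(Q + kV).
Q + kV = 3.913e+06 + 4.5·7.75e+08 = 3.491e+09 m³/yr.
C = 4150/3.491e+09 = 1.189e-06 kg/m³ = 0.001189 mg/L = 1.189 µg/L.

1.19 µg/L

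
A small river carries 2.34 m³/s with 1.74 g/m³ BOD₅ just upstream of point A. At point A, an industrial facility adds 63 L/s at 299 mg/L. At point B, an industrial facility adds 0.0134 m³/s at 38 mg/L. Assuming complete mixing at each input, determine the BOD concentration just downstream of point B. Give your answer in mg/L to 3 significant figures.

9.69 mg/L

63 L/s = 0.063 m³/s.
After input A: C = (2.34·1.74 + 0.063·299) / 2.403 = 9.533 mg/L.
After input B: C = (2.403·9.533 + 0.0134·38) / 2.416 = 9.691 mg/L.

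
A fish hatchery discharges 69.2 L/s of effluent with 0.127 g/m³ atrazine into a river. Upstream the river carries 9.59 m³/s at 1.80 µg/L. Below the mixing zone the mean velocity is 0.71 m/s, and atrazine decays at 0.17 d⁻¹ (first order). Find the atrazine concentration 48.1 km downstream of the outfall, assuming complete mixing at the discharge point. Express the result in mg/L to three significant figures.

69.2 L/s = 0.0692 m³/s.
1.80 µg/L = 0.0018 mg/L.
After complete mixing, C₀ = (0.0692·0.127 + 9.59·0.0018) / 9.659 = 0.002697 mg/L.
Travel time t = 4.81e+04 m / 0.71 m/s = 6.775e+04 s = 0.7841 d.
C = 0.002697·exp(−0.17·0.7841) = 0.002697·0.8752 = 0.00236 mg/L.

0.00236 mg/L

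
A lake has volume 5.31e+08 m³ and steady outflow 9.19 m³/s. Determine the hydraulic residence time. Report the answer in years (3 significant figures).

Q = 9.19 m³/s × 3.156e+07 s/yr = 2.9e+08 m³/yr.
Hydraulic residence time τ = V/Q = 5.31e+08/2.9e+08 = 1.831 yr.

1.83 yr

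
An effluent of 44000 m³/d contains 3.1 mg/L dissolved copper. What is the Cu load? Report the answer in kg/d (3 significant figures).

44000 m³/d = 0.5093 m³/s.
Mass flux = Q·C = 0.5093 m³/s × 3.1 g/m³ = 1.579 g/s.
= 1.579 g/s × 86.4 = 136.4 kg/d.

136 kg/d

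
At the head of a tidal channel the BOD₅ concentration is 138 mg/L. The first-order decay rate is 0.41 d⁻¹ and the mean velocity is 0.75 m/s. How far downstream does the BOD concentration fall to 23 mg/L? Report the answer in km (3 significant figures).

283 km

From C = C₀·e^(−kt), t = ln(C₀/C)/k = ln(138/23)/0.41 = 1.792/0.41 = 4.37 d.
Distance = v·t = 0.75 m/s × 3.776e+05 s = 2.832e+05 m = 283.2 km.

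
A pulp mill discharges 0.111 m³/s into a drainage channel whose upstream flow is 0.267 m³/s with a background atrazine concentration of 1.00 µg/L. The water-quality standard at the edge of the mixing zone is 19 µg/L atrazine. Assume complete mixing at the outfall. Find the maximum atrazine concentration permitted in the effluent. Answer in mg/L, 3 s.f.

1.00 µg/L = 0.001 mg/L.
19 µg/L = 0.019 mg/L.
Mass balance: 0.019·0.378 = 0.111·Cₑ + 0.267·0.001.
Cₑ = (0.007182 − 0.000267) / 0.111 = 0.0623 mg/L.

0.0623 mg/L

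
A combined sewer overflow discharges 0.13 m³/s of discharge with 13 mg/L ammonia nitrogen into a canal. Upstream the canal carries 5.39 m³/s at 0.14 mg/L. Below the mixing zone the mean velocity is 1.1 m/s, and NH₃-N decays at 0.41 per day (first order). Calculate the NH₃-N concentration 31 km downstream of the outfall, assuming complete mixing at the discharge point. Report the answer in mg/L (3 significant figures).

0.387 mg/L

After complete mixing, C₀ = (0.13·13 + 5.39·0.14) / 5.52 = 0.4429 mg/L.
Travel time t = 3.1e+04 m / 1.1 m/s = 2.818e+04 s = 0.3262 d.
C = 0.4429·exp(−0.41·0.3262) = 0.4429·0.8748 = 0.3874 mg/L.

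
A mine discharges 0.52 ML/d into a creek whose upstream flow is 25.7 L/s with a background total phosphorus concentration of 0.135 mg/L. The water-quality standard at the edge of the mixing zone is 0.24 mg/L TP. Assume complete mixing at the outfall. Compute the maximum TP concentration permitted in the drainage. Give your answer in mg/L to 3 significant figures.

0.52 ML/d = 0.006019 m³/s.
25.7 L/s = 0.0257 m³/s.
Mass balance: 0.24·0.03172 = 0.006019·Cₑ + 0.0257·0.135.
Cₑ = (0.007612 − 0.00347) / 0.006019 = 0.6884 mg/L.

0.688 mg/L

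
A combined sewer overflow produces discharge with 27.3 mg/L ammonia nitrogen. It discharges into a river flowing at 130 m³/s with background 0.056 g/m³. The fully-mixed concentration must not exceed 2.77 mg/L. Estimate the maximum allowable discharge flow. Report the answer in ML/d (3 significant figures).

Mass balance at complete mixing: C_std·(Q_w + Q_r) = Q_w·C_e + Q_r·C_b.
Rearranging, Q_w = Q_r·(C_std − C_b)/(C_e − C_std) = 130·(2.77 − 0.056) / (27.3 − 2.77) = 14.38 m³/s.
= 1243 ML/d.

1240 ML/d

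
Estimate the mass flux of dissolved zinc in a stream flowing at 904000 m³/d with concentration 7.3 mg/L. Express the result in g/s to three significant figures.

904000 m³/d = 10.46 m³/s.
Mass flux = Q·C = 10.46 m³/s × 7.3 g/m³ = 76.38 g/s.

76.4 g/s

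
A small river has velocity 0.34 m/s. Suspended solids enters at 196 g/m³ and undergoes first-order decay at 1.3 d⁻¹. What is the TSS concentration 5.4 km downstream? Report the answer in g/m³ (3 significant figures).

Travel time t = 5.4 km / 0.34 m/s = 5400/0.34 = 1.588e+04 s = 0.1838 d.
First-order decay: C = 196·exp(−1.3·0.1838) = 196·0.7874 = 154.3 g/m³.

154 g/m³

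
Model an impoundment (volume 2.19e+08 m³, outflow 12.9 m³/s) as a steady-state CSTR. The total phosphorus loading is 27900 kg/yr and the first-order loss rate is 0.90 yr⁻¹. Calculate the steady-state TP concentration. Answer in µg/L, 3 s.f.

Outflow Q = 12.9 m³/s × 3.156e+07 s/yr = 4.071e+08 m³/yr.
Steady-state CSTR mass balance: W = Q·C + k·V·C, so C = W/(Q + kV).
Q + kV = 4.071e+08 + 0.90·2.19e+08 = 6.042e+08 m³/yr.
C = 27900/6.042e+08 = 4.618e-05 kg/m³ = 0.04618 mg/L = 46.18 µg/L.

46.2 µg/L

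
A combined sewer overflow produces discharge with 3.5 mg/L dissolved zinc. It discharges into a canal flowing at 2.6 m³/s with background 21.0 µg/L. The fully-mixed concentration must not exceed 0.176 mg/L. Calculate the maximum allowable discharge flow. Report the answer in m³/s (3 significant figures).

21.0 µg/L = 0.021 mg/L.
Mass balance at complete mixing: C_std·(Q_w + Q_r) = Q_w·C_e + Q_r·C_b.
Rearranging, Q_w = Q_r·(C_std − C_b)/(C_e − C_std) = 2.6·(0.176 − 0.021) / (3.5 − 0.176) = 0.1212 m³/s.

0.121 m³/s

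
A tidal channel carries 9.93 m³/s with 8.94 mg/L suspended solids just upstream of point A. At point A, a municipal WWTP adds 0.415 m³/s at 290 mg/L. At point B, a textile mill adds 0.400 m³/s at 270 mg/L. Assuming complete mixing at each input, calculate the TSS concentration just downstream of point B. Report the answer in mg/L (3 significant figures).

29.5 mg/L

After input A: C = (9.93·8.94 + 0.415·290) / 10.34 = 20.22 mg/L.
After input B: C = (10.34·20.22 + 0.4·270) / 10.74 = 29.51 mg/L.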